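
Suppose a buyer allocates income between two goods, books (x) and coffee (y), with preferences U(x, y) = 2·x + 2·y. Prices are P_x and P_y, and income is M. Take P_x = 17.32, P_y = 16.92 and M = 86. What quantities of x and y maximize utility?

x* = 0, y* = 5.0827

Linear utility — the consumer picks whichever good has higher MU/price: 2/17.32 = 0.1155 vs 2/16.92 = 0.1182.
y gives more utility per dollar, so spend all income on y: y* = M/P_y, x* = 0.
Numerically: x* = 0, y* = 5.0827.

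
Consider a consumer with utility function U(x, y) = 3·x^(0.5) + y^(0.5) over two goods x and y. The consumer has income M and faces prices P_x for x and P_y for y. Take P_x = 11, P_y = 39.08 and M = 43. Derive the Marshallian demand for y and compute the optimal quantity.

y* = 0.0334

MRS = MU_x/MU_y = 3·(y/x)^(0.5). Set equal to P_x/P_y.
Hence y/x = ((1/3)·P_x/P_y)^(1/(0.5)), i.e. raised to the 2 power.
Substitute y = (y/x)·x into the budget: x* = M/(P_x + P_y·(y/x)).
Numerically y/x = 0.008803, so x* = 43/(11 + 39.08·0.008803) = 3.7905 and y* = 0.008803·3.7905 = 0.0334.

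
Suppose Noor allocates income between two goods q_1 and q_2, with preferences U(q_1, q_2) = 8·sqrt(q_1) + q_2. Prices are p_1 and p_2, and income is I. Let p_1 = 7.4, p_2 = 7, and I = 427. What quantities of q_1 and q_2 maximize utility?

MU_q_1 = 4/√q_1, MU_q_2 = 1. Tangency: 4/√q_1 = p_1/p_2.
Thus q_1* = (4·p_2/p_1)² — independent of I — with the rest of income spent on q_2.
Plugging in: q_1* = (4·7/7.4)² = 14.317, q_2* = 45.8649.

q_1* = 14.317, q_2* = 45.8649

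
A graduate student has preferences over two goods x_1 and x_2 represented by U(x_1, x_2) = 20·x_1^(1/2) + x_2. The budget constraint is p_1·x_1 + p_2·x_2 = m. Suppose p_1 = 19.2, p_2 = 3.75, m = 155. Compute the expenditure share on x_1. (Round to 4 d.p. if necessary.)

share on x_1 = 0.4725

Set MRS = p_1/p_2: 10·x_1^(−1/2) = p_1/p_2.
Solve: √x_1 = 10·p_2/p_1, so x_1*(p_1,p_2) = (10·p_2/p_1)², and x_2* = (m − p_1·x_1*)/p_2.
Plugging in: x_1* = (10·3.75/19.2)² = 3.8147, x_2* = 21.8021.
Expenditure on x_1: 19.2·3.8147 = 73.2422; share = 0.4725.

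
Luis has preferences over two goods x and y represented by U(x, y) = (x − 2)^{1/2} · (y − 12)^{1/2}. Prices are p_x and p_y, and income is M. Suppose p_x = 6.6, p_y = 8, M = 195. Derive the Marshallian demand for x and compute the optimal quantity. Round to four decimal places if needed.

x* = 8.5

This is Cobb-Douglas in (x−2, y−12): tangency gives 0.5·p_y·(y−12) = 0.5·p_x·(x−2).
After buying the subsistence bundle (2, 12), a share 0.5 of the remaining income goes to x: x* = 2 + 0.5·(M − 2p_x − 12p_y)/p_x.
Discretionary income = 195 − 2·6.6 − 12·8 = 85.8; x* = 2 + 0.5·85.8/6.6 = 8.5.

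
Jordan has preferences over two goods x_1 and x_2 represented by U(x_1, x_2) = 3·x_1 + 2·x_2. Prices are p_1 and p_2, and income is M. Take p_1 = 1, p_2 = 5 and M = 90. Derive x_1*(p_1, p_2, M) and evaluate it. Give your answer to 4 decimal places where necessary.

Perfect substitutes: compare marginal utility per dollar. 3/p_1 vs 2/p_2 → 3 vs 0.4.
x_1 gives more utility per dollar, so spend all income on x_1: x_1* = M/p_1, x_2* = 0.
Numerically: x_1* = 90, x_2* = 0.

x_1* = 90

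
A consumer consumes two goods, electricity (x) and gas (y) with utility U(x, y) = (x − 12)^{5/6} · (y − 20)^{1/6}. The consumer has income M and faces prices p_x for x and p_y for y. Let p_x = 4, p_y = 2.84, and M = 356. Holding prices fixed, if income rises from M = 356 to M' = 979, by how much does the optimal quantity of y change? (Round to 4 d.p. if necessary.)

After buying the subsistence bundle (12, 20), a share 5/6 of the remaining income goes to x: x* = 12 + 5/6·(M − 12p_x − 20p_y)/p_x.
Discretionary income = 356 − 12·4 − 20·2.84 = 251.2; y* = 20 + 1/6·251.2/2.84 = 34.7418.
At M' = 979: y* = 71.3028. Change: 71.3028 − 34.7418 = 36.561.

Δy* = 36.561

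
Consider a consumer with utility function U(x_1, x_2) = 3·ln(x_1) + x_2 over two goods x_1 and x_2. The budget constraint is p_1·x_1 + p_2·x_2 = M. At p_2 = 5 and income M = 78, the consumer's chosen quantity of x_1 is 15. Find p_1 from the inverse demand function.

Set MRS = p_1/p_2: (3/x_1)/1 = p_1/p_2.
So x_1*(p_1,p_2) = 3·p_2/p_1, independent of income; and x_2* = (M − 3·p_2)/p_2.
Set x_1* = 15 in the demand function and solve for p_1: p_1 = 1.

p_1 = 1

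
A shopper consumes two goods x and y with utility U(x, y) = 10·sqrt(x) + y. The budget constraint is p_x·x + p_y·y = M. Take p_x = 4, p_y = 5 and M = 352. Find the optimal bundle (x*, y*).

x* = 39.0625, y* = 39.15

Thus x* = (5·p_y/p_x)² — independent of M — with the rest of income spent on y.
Plugging in: x* = (5·5/4)² = 39.0625, y* = 39.15.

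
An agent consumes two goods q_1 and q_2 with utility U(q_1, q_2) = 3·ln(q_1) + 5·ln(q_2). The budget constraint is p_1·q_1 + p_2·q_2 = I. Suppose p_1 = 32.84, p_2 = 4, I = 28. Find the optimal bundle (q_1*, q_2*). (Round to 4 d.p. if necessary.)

q_1* = 0.3197, q_2* = 4.375

The MRS is (3/5)·q_2/q_1. Set MRS = p_1/p_2.
Rearranging, p_2·q_2 = (5/3)·p_1·q_1. Substituting into the budget gives p_1·q_1·(1 + (5/3)) = I.
Demand: q_1*(p_1,p_2,I) = 0.375·I/p_1 and q_2* = 0.625·I/p_2.
At p_1=32.84, p_2=4, I=28: q_1* = 0.375·28/32.84 = 0.3197, q_2* = 4.375.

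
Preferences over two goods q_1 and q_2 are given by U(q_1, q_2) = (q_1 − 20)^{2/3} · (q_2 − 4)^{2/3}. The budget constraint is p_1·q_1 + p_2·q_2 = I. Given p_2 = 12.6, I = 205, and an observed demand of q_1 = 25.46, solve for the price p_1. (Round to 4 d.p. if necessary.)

MRS = (q_2−4)/(q_1−20). Tangency with p_1/p_2 gives q_2−4 = (p_1/p_2)·(q_1−20).
Substituting into the budget: q_1* = 20 + 0.5·(I − 20·p_1 − 4·p_2)/p_1, and q_2* = 4 + 0.5·(…)/p_2.
Set q_1* = 25.46 in the demand function and solve for p_1: p_1 = 5.

p_1 = 5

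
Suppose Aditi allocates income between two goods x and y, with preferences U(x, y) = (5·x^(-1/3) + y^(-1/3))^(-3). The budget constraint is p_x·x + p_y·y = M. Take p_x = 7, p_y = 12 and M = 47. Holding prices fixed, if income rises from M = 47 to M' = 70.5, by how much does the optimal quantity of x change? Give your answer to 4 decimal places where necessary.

From the CES first-order condition, 5·(y/x)^(4/3) = p_x/p_y.
Solve for the ratio: y/x = [(1/5)·p_x/p_y]^(0.75).
Substitute y = (y/x)·x into the budget: x* = M/(p_x + p_y·(y/x)).
Numerically y/x = 0.199623, so x* = 47/(7 + 12·0.199623) = 5.0024.
At M' = 70.5: x* = 7.5036. Change: 7.5036 − 5.0024 = 2.5012.

Δx* = 2.5012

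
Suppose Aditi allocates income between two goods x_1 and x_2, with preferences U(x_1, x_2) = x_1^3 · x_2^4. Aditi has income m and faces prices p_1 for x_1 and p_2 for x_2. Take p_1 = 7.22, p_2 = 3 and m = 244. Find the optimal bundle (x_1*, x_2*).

x_1* = 14.4836, x_2* = 46.4762

The MRS is (3/4)·x_2/x_1. Set MRS = p_1/p_2.
So 3·p_2·x_2 = 4·p_1·x_1; combined with the budget, a share 3/7 of income goes to x_1.
Demand: x_1*(p_1,p_2,m) = 3/7·m/p_1 and x_2* = 4/7·m/p_2.
At p_1=7.22, p_2=3, m=244: x_1* = 3/7·244/7.22 = 14.4836, x_2* = 46.4762.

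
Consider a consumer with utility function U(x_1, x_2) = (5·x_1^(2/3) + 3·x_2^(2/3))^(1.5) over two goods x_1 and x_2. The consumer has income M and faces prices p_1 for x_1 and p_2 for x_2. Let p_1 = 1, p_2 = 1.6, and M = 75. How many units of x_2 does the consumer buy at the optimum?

x_2* = 3.6473

MU_x_1 ∝ 5·x_1^(-1/3), MU_x_2 ∝ 3·x_2^(-1/3), so MRS = (5/3)·(x_2/x_1)^(1/3) = p_1/p_2.
Hence x_2/x_1 = ((3/5)·p_1/p_2)^(1/(1/3)), i.e. raised to the 3 power.
Substitute x_2 = (x_2/x_1)·x_1 into the budget: x_1* = M/(p_1 + p_2·(x_2/x_1)).
Numerically x_2/x_1 = 0.052734, so x_1* = 75/(1 + 1.6·0.052734) = 69.1643 and x_2* = 0.052734·69.1643 = 3.6473.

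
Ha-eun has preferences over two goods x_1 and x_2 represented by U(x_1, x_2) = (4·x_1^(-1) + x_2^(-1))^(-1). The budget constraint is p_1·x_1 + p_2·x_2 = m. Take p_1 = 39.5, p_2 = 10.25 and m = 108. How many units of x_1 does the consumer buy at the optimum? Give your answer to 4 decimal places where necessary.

x_1* = 2.1791

From the CES first-order condition, 4·(x_2/x_1)^(2) = p_1/p_2.
Solve for the ratio: x_2/x_1 = [(1/4)·p_1/p_2]^(0.5).
Substitute x_2 = (x_2/x_1)·x_1 into the budget: x_1* = m/(p_1 + p_2·(x_2/x_1)).
Numerically x_2/x_1 = 0.981537, so x_1* = 108/(39.5 + 10.25·0.981537) = 2.1791.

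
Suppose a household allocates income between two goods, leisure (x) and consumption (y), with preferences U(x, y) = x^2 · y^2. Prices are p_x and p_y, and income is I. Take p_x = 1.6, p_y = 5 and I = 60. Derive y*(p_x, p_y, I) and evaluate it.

Tangency: MRS = y/x = p_x/p_y.
Rearranging, p_y·y = p_x·x. Substituting into the budget gives p_x·x·(1 + 1) = I.
Demand: x*(p_x,p_y,I) = 0.5·I/p_x and y* = 0.5·I/p_y.
At p_x=1.6, p_y=5, I=60: y* = 0.5·60/5 = 6.

y* = 6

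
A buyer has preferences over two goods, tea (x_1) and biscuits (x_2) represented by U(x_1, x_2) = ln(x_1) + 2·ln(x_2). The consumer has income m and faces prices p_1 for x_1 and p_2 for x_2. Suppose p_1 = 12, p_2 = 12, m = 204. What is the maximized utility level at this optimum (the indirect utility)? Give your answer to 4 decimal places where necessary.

Demand: x_1*(p_1,p_2,m) = 1/3·m/p_1 and x_2* = 2/3·m/p_2.
At p_1=12, p_2=12, m=204: x_1* = 1/3·204/12 = 5.6667, x_2* = 11.3333.
Utility at the optimum: U(5.6667, 11.3333) = 6.5901.

V = 6.5901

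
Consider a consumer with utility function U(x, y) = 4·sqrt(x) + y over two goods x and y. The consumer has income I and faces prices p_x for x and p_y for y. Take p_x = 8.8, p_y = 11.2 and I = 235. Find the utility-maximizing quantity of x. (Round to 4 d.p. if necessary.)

Set MRS = p_x/p_y: 2·x^(−1/2) = p_x/p_y.
Thus x* = (2·p_y/p_x)² — independent of I — with the rest of income spent on y.
Plugging in: x* = (2·11.2/8.8)² = 6.4793.

x* = 6.4793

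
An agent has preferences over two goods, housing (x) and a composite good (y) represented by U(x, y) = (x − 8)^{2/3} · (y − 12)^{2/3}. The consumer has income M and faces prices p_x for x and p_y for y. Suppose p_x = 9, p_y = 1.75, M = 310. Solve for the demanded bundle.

This is Cobb-Douglas in (x−8, y−12): tangency gives 2/3·p_y·(y−12) = 2/3·p_x·(x−8).
After buying the subsistence bundle (8, 12), a share 0.5 of the remaining income goes to x: x* = 8 + 0.5·(M − 8p_x − 12p_y)/p_x.
Discretionary income = 310 − 8·9 − 12·1.75 = 217; x* = 8 + 0.5·217/9 = 20.0556; y* = 12 + 0.5·217/1.75 = 74.

x* = 20.0556, y* = 74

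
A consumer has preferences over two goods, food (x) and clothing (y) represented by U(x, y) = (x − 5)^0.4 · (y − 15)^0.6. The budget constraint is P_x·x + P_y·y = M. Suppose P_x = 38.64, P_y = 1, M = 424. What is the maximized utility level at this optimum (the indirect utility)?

MRS = (2/3)·(y−15)/(x−5). Tangency with P_x/P_y gives y−15 = (3/2)·(P_x/P_y)·(x−5).
Substituting into the budget: x* = 5 + 0.4·(M − 5·P_x − 15·P_y)/P_x, and y* = 15 + 0.6·(…)/P_y.
Discretionary income = 424 − 5·38.64 − 15·1 = 215.8; x* = 5 + 0.4·215.8/38.64 = 7.234; y* = 15 + 0.6·215.8/1 = 144.48.
Utility at the optimum: U(7.234, 144.48) = 25.5242.

V = 25.5242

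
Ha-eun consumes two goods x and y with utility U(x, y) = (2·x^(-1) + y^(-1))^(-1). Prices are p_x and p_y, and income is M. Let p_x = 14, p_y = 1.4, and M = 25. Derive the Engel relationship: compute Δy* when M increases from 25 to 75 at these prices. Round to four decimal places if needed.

Δy* = 6.5266

MRS = MU_x/MU_y = 2·(y/x)^(2). Set equal to p_x/p_y.
Hence y/x = ((1/2)·p_x/p_y)^(1/(2)), i.e. raised to the 0.5 power.
Substitute y = (y/x)·x into the budget: x* = M/(p_x + p_y·(y/x)).
Numerically y/x = 2.236068, so x* = 25/(14 + 1.4·2.236068) = 1.4594 and y* = 2.236068·1.4594 = 3.2633.
At M' = 75: y* = 9.7899. Change: 9.7899 − 3.2633 = 6.5266.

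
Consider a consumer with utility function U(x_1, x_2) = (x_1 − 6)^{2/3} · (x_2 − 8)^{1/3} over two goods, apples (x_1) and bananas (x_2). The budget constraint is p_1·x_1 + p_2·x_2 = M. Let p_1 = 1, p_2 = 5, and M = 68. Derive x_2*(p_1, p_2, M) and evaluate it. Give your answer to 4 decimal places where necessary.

x_2* = 9.4667

MRS = 2·(x_2−8)/(x_1−6). Tangency with p_1/p_2 gives x_2−8 = (1/2)·(p_1/p_2)·(x_1−6).
Substituting into the budget: x_1* = 6 + 2/3·(M − 6·p_1 − 8·p_2)/p_1, and x_2* = 8 + 1/3·(…)/p_2.
Discretionary income = 68 − 6·1 − 8·5 = 22; x_2* = 8 + 1/3·22/5 = 9.4667.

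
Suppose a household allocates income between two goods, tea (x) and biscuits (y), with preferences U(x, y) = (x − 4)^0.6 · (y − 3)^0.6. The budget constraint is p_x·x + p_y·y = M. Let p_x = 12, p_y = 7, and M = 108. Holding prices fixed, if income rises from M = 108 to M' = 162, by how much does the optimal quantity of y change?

Δy* = 3.8571

MRS = (y−3)/(x−4). Tangency with p_x/p_y gives y−3 = (p_x/p_y)·(x−4).
Substituting into the budget: x* = 4 + 0.5·(M − 4·p_x − 3·p_y)/p_x, and y* = 3 + 0.5·(…)/p_y.
Discretionary income = 108 − 4·12 − 3·7 = 39; y* = 3 + 0.5·39/7 = 5.7857.
At M' = 162: y* = 9.6429. Change: 9.6429 − 5.7857 = 3.8571.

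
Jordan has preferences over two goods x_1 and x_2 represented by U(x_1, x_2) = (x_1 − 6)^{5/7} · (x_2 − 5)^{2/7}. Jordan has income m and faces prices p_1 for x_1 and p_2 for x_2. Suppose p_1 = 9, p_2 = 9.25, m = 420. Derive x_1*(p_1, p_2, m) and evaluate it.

This is Cobb-Douglas in (x_1−6, x_2−5): tangency gives 5/7·p_2·(x_2−5) = 2/7·p_1·(x_1−6).
After buying the subsistence bundle (6, 5), a share 5/7 of the remaining income goes to x_1: x_1* = 6 + 5/7·(m − 6p_1 − 5p_2)/p_1.
Discretionary income = 420 − 6·9 − 5·9.25 = 319.75; x_1* = 6 + 5/7·319.75/9 = 31.377.

x_1* = 31.377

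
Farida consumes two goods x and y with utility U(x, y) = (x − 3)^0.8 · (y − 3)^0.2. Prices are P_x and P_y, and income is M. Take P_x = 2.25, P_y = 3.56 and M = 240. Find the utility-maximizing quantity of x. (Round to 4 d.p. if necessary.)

x* = 82.136

This is Cobb-Douglas in (x−3, y−3): tangency gives 0.8·P_y·(y−3) = 0.2·P_x·(x−3).
After buying the subsistence bundle (3, 3), a share 0.8 of the remaining income goes to x: x* = 3 + 0.8·(M − 3P_x − 3P_y)/P_x.
Discretionary income = 240 − 3·2.25 − 3·3.56 = 222.57; x* = 3 + 0.8·222.57/2.25 = 82.136.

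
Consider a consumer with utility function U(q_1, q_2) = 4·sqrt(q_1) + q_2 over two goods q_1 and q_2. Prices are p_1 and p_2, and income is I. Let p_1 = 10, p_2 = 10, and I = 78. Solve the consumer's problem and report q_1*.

q_1* = 4

Utility is quasi-linear in q_2; the FOC for q_1 is 2/√q_1 = p_1/p_2.
Solve: √q_1 = 2·p_2/p_1, so q_1*(p_1,p_2) = (2·p_2/p_1)², and q_2* = (I − p_1·q_1*)/p_2.
Plugging in: q_1* = (2·10/10)² = 4.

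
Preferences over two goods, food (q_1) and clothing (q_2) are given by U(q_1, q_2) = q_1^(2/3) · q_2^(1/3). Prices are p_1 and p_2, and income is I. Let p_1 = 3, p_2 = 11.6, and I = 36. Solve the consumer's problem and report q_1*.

MU_q_1/MU_q_2 = (2/3·q_2)/(1/3·q_1); tangency sets this equal to p_1/p_2.
Rearranging, p_2·q_2 = (1/2)·p_1·q_1. Substituting into the budget gives p_1·q_1·(1 + (1/2)) = I.
Demand: q_1*(p_1,p_2,I) = 2/3·I/p_1 and q_2* = 1/3·I/p_2.
At p_1=3, p_2=11.6, I=36: q_1* = 2/3·36/3 = 8.

q_1* = 8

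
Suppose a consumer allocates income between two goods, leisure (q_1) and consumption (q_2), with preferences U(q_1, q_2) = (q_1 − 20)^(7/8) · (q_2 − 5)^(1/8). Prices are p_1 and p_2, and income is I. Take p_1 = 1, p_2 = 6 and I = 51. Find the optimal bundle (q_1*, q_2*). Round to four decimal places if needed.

Let q_1' = q_1−20, q_2' = q_2−5. MRS = 7·q_2'/q_1' = p_1/p_2.
After buying the subsistence bundle (20, 5), a share 0.875 of the remaining income goes to q_1: q_1* = 20 + 0.875·(I − 20p_1 − 5p_2)/p_1.
Discretionary income = 51 − 20·1 − 5·6 = 1; q_1* = 20 + 0.875·1/1 = 20.875; q_2* = 5 + 0.125·1/6 = 5.0208.

q_1* = 20.875, q_2* = 5.0208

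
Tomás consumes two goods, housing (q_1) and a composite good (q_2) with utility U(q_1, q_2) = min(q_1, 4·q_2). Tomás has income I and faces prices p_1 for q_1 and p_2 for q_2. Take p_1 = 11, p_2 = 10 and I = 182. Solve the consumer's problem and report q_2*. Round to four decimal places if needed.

q_2* = 3.3704

Leontief preferences: the optimum is at the kink where q_1/4 = q_2/1, i.e. q_2 = (1/4)·q_1.
Budget: p_1·q_1 + p_2·(1/4)·q_1 = I, so (4·p_1 + p_2)·q_1 = 4·I.
Demand: q_1*(p_1,p_2,I) = 4·I/(4·p_1 + p_2), q_2* = I/(4·p_1 + p_2).
Here 4·11 + 10 = 54, giving q_2* = 3.3704.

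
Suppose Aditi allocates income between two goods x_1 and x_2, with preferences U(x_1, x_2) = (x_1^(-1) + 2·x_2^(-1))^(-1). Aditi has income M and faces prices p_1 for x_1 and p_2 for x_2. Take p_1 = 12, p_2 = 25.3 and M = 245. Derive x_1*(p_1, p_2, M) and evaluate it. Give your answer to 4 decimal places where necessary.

MU_x_1 ∝ x_1^(-2), MU_x_2 ∝ 2·x_2^(-2), so MRS = (1/2)·(x_2/x_1)^(2) = p_1/p_2.
Hence x_2/x_1 = (2·p_1/p_2)^(1/(2)), i.e. raised to the 0.5 power.
Substitute x_2 = (x_2/x_1)·x_1 into the budget: x_1* = M/(p_1 + p_2·(x_2/x_1)).
Numerically x_2/x_1 = 0.97397, so x_1* = 245/(12 + 25.3·0.97397) = 6.6864.

x_1* = 6.6864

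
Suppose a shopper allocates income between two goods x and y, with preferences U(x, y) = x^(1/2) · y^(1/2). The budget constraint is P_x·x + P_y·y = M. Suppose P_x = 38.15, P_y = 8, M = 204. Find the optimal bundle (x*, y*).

x* = 2.6737, y* = 12.75

MU_x/MU_y = (0.5·y)/(0.5·x); tangency sets this equal to P_x/P_y.
Rearranging, P_y·y = P_x·x. Substituting into the budget gives P_x·x·(1 + 1) = M.
Demand: x*(P_x,P_y,M) = 0.5·M/P_x and y* = 0.5·M/P_y.
At P_x=38.15, P_y=8, M=204: x* = 0.5·204/38.15 = 2.6737, y* = 12.75.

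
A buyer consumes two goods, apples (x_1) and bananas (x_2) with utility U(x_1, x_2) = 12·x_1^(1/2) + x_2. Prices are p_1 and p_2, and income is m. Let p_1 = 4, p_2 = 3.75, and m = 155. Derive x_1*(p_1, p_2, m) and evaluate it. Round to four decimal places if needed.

Utility is quasi-linear in x_2; the FOC for x_1 is 6/√x_1 = p_1/p_2.
Thus x_1* = (6·p_2/p_1)² — independent of m — with the rest of income spent on x_2.
Plugging in: x_1* = (6·3.75/4)² = 31.6406.

x_1* = 31.6406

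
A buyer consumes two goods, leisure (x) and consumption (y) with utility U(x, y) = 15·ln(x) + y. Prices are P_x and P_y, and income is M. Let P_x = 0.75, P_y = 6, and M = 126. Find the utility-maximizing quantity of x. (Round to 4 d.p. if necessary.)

x* = 120

Set MRS = P_x/P_y: (15/x)/1 = P_x/P_y.
So x*(P_x,P_y) = 15·P_y/P_x, independent of income; and y* = (M − 15·P_y)/P_y.
At the given prices: x* = 15·6/0.75 = 120.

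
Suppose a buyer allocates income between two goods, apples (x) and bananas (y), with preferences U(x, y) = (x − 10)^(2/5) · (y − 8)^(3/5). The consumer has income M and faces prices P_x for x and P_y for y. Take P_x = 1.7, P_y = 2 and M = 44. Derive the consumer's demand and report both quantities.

x* = 12.5882, y* = 11.3

MRS = (2/3)·(y−8)/(x−10). Tangency with P_x/P_y gives y−8 = (3/2)·(P_x/P_y)·(x−10).
After buying the subsistence bundle (10, 8), a share 0.4 of the remaining income goes to x: x* = 10 + 0.4·(M − 10P_x − 8P_y)/P_x.
Discretionary income = 44 − 10·1.7 − 8·2 = 11; x* = 10 + 0.4·11/1.7 = 12.5882; y* = 8 + 0.6·11/2 = 11.3.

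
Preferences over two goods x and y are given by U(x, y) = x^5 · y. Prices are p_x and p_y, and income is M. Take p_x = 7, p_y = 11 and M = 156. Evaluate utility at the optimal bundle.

V = 5221643.5792

The MRS is 5·y/x. Set MRS = p_x/p_y.
Rearranging, p_y·y = (1/5)·p_x·x. Substituting into the budget gives p_x·x·(1 + (1/5)) = M.
Demand: x*(p_x,p_y,M) = 5/6·M/p_x and y* = 1/6·M/p_y.
At p_x=7, p_y=11, M=156: x* = 5/6·156/7 = 18.5714, y* = 2.3636.
Utility at the optimum: U(18.5714, 2.3636) = 5221643.5792.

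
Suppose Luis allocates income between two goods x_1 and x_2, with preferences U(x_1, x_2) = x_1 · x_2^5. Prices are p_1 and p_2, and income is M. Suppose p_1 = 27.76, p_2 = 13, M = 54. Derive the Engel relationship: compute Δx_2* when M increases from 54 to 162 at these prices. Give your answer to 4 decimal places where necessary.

Demand: x_1*(p_1,p_2,M) = 1/6·M/p_1 and x_2* = 5/6·M/p_2.
At p_1=27.76, p_2=13, M=54: x_2* = 5/6·54/13 = 3.4615.
At M' = 162: x_2* = 10.3846. Change: 10.3846 − 3.4615 = 6.9231.

Δx_2* = 6.9231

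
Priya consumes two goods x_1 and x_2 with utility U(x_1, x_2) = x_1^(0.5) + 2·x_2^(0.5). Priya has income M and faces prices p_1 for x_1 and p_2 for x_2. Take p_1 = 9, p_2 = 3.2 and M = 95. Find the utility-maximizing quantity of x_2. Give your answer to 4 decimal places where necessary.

x_2* = 27.264

From the CES first-order condition, (1/2)·(x_2/x_1)^(0.5) = p_1/p_2.
Hence x_2/x_1 = (2·p_1/p_2)^(1/(0.5)), i.e. raised to the 2 power.
Substitute x_2 = (x_2/x_1)·x_1 into the budget: x_1* = M/(p_1 + p_2·(x_2/x_1)).
Numerically x_2/x_1 = 31.640625, so x_1* = 95/(9 + 3.2·31.640625) = 0.8617 and x_2* = 31.640625·0.8617 = 27.264.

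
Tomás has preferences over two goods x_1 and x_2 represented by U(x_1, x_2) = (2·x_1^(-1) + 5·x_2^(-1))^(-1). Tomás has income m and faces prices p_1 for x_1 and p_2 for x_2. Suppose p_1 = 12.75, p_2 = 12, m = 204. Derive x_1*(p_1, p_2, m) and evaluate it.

x_1* = 6.3143

From the CES first-order condition, (2/5)·(x_2/x_1)^(2) = p_1/p_2.
Hence x_2/x_1 = ((5/2)·p_1/p_2)^(1/(2)), i.e. raised to the 0.5 power.
Substitute x_2 = (x_2/x_1)·x_1 into the budget: x_1* = m/(p_1 + p_2·(x_2/x_1)).
Numerically x_2/x_1 = 1.629801, so x_1* = 204/(12.75 + 12·1.629801) = 6.3143.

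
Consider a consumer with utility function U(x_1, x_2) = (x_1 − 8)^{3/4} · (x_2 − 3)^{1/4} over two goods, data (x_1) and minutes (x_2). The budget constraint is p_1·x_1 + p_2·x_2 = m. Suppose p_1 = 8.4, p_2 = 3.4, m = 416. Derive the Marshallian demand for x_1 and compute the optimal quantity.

x_1* = 38.2321

Let x_1' = x_1−8, x_2' = x_2−3. MRS = 3·x_2'/x_1' = p_1/p_2.
Substituting into the budget: x_1* = 8 + 0.75·(m − 8·p_1 − 3·p_2)/p_1, and x_2* = 3 + 0.25·(…)/p_2.
Discretionary income = 416 − 8·8.4 − 3·3.4 = 338.6; x_1* = 8 + 0.75·338.6/8.4 = 38.2321.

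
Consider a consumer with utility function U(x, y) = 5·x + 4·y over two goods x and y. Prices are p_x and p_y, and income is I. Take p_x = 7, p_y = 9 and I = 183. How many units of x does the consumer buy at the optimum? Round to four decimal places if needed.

x* = 26.1429

x gives more utility per dollar, so spend all income on x: x* = I/p_x, y* = 0.
Numerically: x* = 26.1429, y* = 0.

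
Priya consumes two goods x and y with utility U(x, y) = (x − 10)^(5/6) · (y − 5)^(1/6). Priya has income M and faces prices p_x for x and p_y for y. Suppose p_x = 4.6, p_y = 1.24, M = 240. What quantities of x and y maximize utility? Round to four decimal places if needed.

x* = 44.0217, y* = 30.2419

Let x' = x−10, y' = y−5. MRS = 5·y'/x' = p_x/p_y.
After buying the subsistence bundle (10, 5), a share 5/6 of the remaining income goes to x: x* = 10 + 5/6·(M − 10p_x − 5p_y)/p_x.
Discretionary income = 240 − 10·4.6 − 5·1.24 = 187.8; x* = 10 + 5/6·187.8/4.6 = 44.0217; y* = 5 + 1/6·187.8/1.24 = 30.2419.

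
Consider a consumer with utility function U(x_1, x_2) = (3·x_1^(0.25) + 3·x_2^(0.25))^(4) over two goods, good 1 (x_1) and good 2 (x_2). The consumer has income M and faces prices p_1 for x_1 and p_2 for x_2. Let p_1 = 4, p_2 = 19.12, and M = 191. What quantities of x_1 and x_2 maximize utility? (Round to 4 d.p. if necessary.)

MRS = MU_x_1/MU_x_2 = (x_2/x_1)^(0.75). Set equal to p_1/p_2.
Solve for the ratio: x_2/x_1 = [p_1/p_2]^(4/3).
Substitute x_2 = (x_2/x_1)·x_1 into the budget: x_1* = M/(p_1 + p_2·(x_2/x_1)).
Numerically x_2/x_1 = 0.124193, so x_1* = 191/(4 + 19.12·0.124193) = 29.9628 and x_2* = 0.124193·29.9628 = 3.7212.

x_1* = 29.9628, x_2* = 3.7212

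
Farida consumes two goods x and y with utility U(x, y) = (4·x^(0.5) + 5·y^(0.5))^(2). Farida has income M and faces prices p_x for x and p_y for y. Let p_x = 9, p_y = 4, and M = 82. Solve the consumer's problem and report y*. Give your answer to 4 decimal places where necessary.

MRS = MU_x/MU_y = (4/5)·(y/x)^(0.5). Set equal to p_x/p_y.
Solve for the ratio: y/x = [(5/4)·p_x/p_y]^(2).
With the ratio pinned down, the budget gives x* = M/(p_x + p_y·(y/x)) and y* = (y/x)·x*.
Numerically y/x = 7.910156, so x* = 82/(9 + 4·7.910156) = 2.0177 and y* = 7.910156·2.0177 = 15.9602.

y* = 15.9602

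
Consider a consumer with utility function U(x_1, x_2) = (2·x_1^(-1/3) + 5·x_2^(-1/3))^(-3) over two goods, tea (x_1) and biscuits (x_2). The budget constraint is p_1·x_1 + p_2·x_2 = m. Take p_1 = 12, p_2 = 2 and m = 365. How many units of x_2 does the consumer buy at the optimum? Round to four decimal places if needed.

MU_x_1 ∝ 2·x_1^(-4/3), MU_x_2 ∝ 5·x_2^(-4/3), so MRS = (2/5)·(x_2/x_1)^(4/3) = p_1/p_2.
Hence x_2/x_1 = ((5/2)·p_1/p_2)^(1/(4/3)), i.e. raised to the 0.75 power.
Substitute x_2 = (x_2/x_1)·x_1 into the budget: x_1* = m/(p_1 + p_2·(x_2/x_1)).
Numerically x_2/x_1 = 7.621991, so x_1* = 365/(12 + 2·7.621991) = 13.3975 and x_2* = 7.621991·13.3975 = 102.1153.

x_2* = 102.1153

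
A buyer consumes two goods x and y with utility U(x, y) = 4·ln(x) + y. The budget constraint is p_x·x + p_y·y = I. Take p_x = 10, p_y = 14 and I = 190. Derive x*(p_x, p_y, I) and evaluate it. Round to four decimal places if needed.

MU_x = 4/x, MU_y = 1. Tangency: 4/x = p_x/p_y.
So x*(p_x,p_y) = 4·p_y/p_x, independent of income; and y* = (I − 4·p_y)/p_y.
At the given prices: x* = 4·14/10 = 5.6.

x* = 5.6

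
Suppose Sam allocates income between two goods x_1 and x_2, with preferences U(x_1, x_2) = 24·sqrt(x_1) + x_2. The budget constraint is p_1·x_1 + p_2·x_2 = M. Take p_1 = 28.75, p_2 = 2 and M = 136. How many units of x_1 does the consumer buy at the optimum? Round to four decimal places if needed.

Set MRS = p_1/p_2: 12·x_1^(−1/2) = p_1/p_2.
Thus x_1* = (12·p_2/p_1)² — independent of M — with the rest of income spent on x_2.
Plugging in: x_1* = (12·2/28.75)² = 0.6969.

x_1* = 0.6969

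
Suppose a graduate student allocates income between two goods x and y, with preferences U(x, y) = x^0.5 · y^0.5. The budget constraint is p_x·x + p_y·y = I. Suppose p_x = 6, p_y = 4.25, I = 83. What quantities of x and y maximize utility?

x* = 6.9167, y* = 9.7647

Tangency: MRS = y/x = p_x/p_y.
Rearranging, p_y·y = p_x·x. Substituting into the budget gives p_x·x·(1 + 1) = I.
Demand: x*(p_x,p_y,I) = 0.5·I/p_x and y* = 0.5·I/p_y.
At p_x=6, p_y=4.25, I=83: x* = 0.5·83/6 = 6.9167, y* = 9.7647.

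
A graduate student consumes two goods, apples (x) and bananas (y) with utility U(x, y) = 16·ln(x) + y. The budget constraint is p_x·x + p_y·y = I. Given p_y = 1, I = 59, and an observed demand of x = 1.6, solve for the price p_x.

MU_x = 16/x, MU_y = 1. Tangency: 16/x = p_x/p_y.
So x*(p_x,p_y) = 16·p_y/p_x, independent of income; and y* = (I − 16·p_y)/p_y.
Set x* = 1.6 in the demand function and solve for p_x: p_x = 10.

p_x = 10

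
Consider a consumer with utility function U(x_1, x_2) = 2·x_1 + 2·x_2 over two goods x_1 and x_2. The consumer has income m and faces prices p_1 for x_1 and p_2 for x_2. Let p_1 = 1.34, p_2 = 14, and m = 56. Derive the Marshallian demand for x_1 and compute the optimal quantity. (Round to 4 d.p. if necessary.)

x_1* = 41.791

Perfect substitutes: compare marginal utility per dollar. 2/p_1 vs 2/p_2 → 1.4925 vs 0.1429.
x_1 gives more utility per dollar, so spend all income on x_1: x_1* = m/p_1, x_2* = 0.
Numerically: x_1* = 41.791, x_2* = 0.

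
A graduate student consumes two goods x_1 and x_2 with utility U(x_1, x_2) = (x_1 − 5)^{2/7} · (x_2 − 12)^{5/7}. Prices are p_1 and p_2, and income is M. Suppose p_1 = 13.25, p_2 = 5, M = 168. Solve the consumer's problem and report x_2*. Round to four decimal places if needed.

Let x_1' = x_1−5, x_2' = x_2−12. MRS = (2/5)·x_2'/x_1' = p_1/p_2.
After buying the subsistence bundle (5, 12), a share 2/7 of the remaining income goes to x_1: x_1* = 5 + 2/7·(M − 5p_1 − 12p_2)/p_1.
Discretionary income = 168 − 5·13.25 − 12·5 = 41.75; x_2* = 12 + 5/7·41.75/5 = 17.9643.

x_2* = 17.9643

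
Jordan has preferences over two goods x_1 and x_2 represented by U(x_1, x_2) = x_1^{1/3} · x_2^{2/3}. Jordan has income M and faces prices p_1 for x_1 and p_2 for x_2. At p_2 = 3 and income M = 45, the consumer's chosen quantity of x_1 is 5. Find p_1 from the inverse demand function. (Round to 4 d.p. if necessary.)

Tangency: MRS = (1/2)·x_2/x_1 = p_1/p_2.
Rearranging, p_2·x_2 = 2·p_1·x_1. Substituting into the budget gives p_1·x_1·(1 + 2) = M.
Demand: x_1*(p_1,p_2,M) = 1/3·M/p_1 and x_2* = 2/3·M/p_2.
Set x_1* = 5 in the demand function and solve for p_1: p_1 = 3.

p_1 = 3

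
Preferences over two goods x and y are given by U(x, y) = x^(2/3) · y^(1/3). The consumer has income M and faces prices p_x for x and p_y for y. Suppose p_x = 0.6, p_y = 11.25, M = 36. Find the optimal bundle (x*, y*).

MU_x/MU_y = (2/3·y)/(1/3·x); tangency sets this equal to p_x/p_y.
So 2/3·p_y·y = 1/3·p_x·x; combined with the budget, a share 2/3 of income goes to x.
Demand: x*(p_x,p_y,M) = 2/3·M/p_x and y* = 1/3·M/p_y.
At p_x=0.6, p_y=11.25, M=36: x* = 2/3·36/0.6 = 40, y* = 1.0667.

x* = 40, y* = 1.0667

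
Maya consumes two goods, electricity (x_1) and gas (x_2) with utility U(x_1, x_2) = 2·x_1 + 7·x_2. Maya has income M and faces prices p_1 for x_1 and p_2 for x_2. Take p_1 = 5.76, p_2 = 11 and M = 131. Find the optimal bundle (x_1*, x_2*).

x_1* = 0, x_2* = 11.9091

Linear utility — the consumer picks whichever good has higher MU/price: 2/5.76 = 0.3472 vs 7/11 = 0.6364.
x_2 gives more utility per dollar, so spend all income on x_2: x_2* = M/p_2, x_1* = 0.
Numerically: x_1* = 0, x_2* = 11.9091.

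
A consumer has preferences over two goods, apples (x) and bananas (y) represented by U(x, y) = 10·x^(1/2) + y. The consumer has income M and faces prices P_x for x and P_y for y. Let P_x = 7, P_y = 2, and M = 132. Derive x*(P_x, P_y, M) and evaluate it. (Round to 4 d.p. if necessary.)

MU_x = 5/√x, MU_y = 1. Tangency: 5/√x = P_x/P_y.
Solve: √x = 5·P_y/P_x, so x*(P_x,P_y) = (5·P_y/P_x)², and y* = (M − P_x·x*)/P_y.
Plugging in: x* = (5·2/7)² = 2.0408.

x* = 2.0408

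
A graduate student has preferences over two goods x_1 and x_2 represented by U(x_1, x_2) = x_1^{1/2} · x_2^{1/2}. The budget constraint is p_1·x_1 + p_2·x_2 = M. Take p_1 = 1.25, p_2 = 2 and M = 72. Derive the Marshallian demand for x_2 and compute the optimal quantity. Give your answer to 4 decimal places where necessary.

Demand: x_1*(p_1,p_2,M) = 0.5·M/p_1 and x_2* = 0.5·M/p_2.
At p_1=1.25, p_2=2, M=72: x_2* = 0.5·72/2 = 18.

x_2* = 18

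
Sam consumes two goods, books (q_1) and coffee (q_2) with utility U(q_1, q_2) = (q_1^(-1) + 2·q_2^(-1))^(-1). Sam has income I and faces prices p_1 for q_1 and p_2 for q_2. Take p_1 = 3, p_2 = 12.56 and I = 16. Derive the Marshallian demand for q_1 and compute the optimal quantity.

q_1* = 1.3697

Substitute q_2 = (q_2/q_1)·q_1 into the budget: q_1* = I/(p_1 + p_2·(q_2/q_1)).
Numerically q_2/q_1 = 0.691164, so q_1* = 16/(3 + 12.56·0.691164) = 1.3697.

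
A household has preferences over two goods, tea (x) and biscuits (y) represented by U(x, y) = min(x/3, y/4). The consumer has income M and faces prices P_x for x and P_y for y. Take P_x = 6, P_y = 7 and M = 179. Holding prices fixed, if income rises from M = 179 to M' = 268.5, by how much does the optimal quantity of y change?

Leontief preferences: the optimum is at the kink where x/3 = y/4, i.e. y = (4/3)·x.
Budget: P_x·x + P_y·(4/3)·x = M, so (3·P_x + 4·P_y)·x = 3·M.
Demand: x*(P_x,P_y,M) = 3·M/(3·P_x + 4·P_y), y* = 4·M/(3·P_x + 4·P_y).
Here 3·6 + 4·7 = 46, giving y* = 15.5652.
At M' = 268.5: y* = 23.3478. Change: 23.3478 − 15.5652 = 7.7826.

Δy* = 7.7826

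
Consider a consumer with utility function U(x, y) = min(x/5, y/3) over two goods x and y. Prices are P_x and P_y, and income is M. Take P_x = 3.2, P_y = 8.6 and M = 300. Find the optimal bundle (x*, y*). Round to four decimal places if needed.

With perfect complements, no substitution: consume in ratio x:y = 5:3.
Budget: P_x·x + P_y·(3/5)·x = M, so (5·P_x + 3·P_y)·x = 5·M.
Demand: x*(P_x,P_y,M) = 5·M/(5·P_x + 3·P_y), y* = 3·M/(5·P_x + 3·P_y).
Here 5·3.2 + 3·8.6 = 41.8, giving x* = 35.8852 and y* = 21.5311.

x* = 35.8852, y* = 21.5311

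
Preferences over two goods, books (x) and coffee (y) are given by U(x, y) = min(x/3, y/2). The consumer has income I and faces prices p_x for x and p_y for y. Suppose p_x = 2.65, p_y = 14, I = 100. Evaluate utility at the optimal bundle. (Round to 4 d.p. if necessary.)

With perfect complements, no substitution: consume in ratio x:y = 3:2.
Budget: p_x·x + p_y·(2/3)·x = I, so (3·p_x + 2·p_y)·x = 3·I.
Demand: x*(p_x,p_y,I) = 3·I/(3·p_x + 2·p_y), y* = 2·I/(3·p_x + 2·p_y).
Here 3·2.65 + 2·14 = 35.95, giving x* = 8.3449 and y* = 5.5633.
Utility at the optimum: U(8.3449, 5.5633) = 2.7816.

V = 2.7816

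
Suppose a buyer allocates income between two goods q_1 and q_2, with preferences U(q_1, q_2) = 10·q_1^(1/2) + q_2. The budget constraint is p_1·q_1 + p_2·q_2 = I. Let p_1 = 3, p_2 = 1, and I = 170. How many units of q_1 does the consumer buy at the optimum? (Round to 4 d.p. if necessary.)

q_1* = 2.7778

Set MRS = p_1/p_2: 5·q_1^(−1/2) = p_1/p_2.
Thus q_1* = (5·p_2/p_1)² — independent of I — with the rest of income spent on q_2.
Plugging in: q_1* = (5·1/3)² = 2.7778.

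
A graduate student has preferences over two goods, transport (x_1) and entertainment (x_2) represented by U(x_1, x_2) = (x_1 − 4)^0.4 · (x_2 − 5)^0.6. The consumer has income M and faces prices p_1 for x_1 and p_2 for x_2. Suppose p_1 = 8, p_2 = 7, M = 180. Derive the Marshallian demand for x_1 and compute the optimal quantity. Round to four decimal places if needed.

This is Cobb-Douglas in (x_1−4, x_2−5): tangency gives 0.4·p_2·(x_2−5) = 0.6·p_1·(x_1−4).
Substituting into the budget: x_1* = 4 + 0.4·(M − 4·p_1 − 5·p_2)/p_1, and x_2* = 5 + 0.6·(…)/p_2.
Discretionary income = 180 − 4·8 − 5·7 = 113; x_1* = 4 + 0.4·113/8 = 9.65.

x_1* = 9.65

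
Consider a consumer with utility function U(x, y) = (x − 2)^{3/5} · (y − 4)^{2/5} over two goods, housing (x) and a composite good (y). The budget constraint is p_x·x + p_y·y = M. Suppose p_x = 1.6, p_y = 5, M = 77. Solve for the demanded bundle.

x* = 22.175, y* = 8.304

MRS = (3/2)·(y−4)/(x−2). Tangency with p_x/p_y gives y−4 = (2/3)·(p_x/p_y)·(x−2).
After buying the subsistence bundle (2, 4), a share 0.6 of the remaining income goes to x: x* = 2 + 0.6·(M − 2p_x − 4p_y)/p_x.
Discretionary income = 77 − 2·1.6 − 4·5 = 53.8; x* = 2 + 0.6·53.8/1.6 = 22.175; y* = 4 + 0.4·53.8/5 = 8.304.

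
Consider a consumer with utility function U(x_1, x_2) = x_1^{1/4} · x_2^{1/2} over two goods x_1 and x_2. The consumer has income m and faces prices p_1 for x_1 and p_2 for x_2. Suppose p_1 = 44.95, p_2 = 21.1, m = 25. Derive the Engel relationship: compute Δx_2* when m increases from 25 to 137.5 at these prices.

Δx_2* = 3.5545

At p_1=44.95, p_2=21.1, m=25: x_2* = 2/3·25/21.1 = 0.7899.
At m' = 137.5: x_2* = 4.3444. Change: 4.3444 − 0.7899 = 3.5545.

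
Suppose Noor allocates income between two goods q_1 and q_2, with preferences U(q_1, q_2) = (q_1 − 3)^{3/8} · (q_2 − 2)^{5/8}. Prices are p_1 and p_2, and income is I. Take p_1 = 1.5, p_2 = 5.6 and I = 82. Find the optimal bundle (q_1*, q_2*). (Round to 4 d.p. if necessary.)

q_1* = 19.575, q_2* = 9.3996

MRS = (3/5)·(q_2−2)/(q_1−3). Tangency with p_1/p_2 gives q_2−2 = (5/3)·(p_1/p_2)·(q_1−3).
Substituting into the budget: q_1* = 3 + 0.375·(I − 3·p_1 − 2·p_2)/p_1, and q_2* = 2 + 0.625·(…)/p_2.
Discretionary income = 82 − 3·1.5 − 2·5.6 = 66.3; q_1* = 3 + 0.375·66.3/1.5 = 19.575; q_2* = 2 + 0.625·66.3/5.6 = 9.3996.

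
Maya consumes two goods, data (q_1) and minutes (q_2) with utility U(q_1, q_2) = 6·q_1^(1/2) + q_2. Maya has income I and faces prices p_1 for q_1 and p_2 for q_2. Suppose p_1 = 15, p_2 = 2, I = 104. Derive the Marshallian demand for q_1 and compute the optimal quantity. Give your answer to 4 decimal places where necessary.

q_1* = 0.16

Set MRS = p_1/p_2: 3·q_1^(−1/2) = p_1/p_2.
Solve: √q_1 = 3·p_2/p_1, so q_1*(p_1,p_2) = (3·p_2/p_1)², and q_2* = (I − p_1·q_1*)/p_2.
Plugging in: q_1* = (3·2/15)² = 0.16.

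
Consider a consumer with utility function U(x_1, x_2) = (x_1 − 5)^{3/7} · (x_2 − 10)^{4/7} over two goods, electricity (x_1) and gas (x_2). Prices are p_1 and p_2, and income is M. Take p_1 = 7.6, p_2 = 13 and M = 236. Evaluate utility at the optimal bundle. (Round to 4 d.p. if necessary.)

This is Cobb-Douglas in (x_1−5, x_2−10): tangency gives 3/7·p_2·(x_2−10) = 4/7·p_1·(x_1−5).
After buying the subsistence bundle (5, 10), a share 3/7 of the remaining income goes to x_1: x_1* = 5 + 3/7·(M − 5p_1 − 10p_2)/p_1.
Discretionary income = 236 − 5·7.6 − 10·13 = 68; x_1* = 5 + 3/7·68/7.6 = 8.8346; x_2* = 10 + 4/7·68/13 = 12.989.
Utility at the optimum: U(8.8346, 12.989) = 3.3258.

V = 3.3258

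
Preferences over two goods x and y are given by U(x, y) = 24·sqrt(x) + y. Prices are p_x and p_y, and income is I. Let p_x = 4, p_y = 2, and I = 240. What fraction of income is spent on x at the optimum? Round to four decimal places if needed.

MU_x = 12/√x, MU_y = 1. Tangency: 12/√x = p_x/p_y.
Solve: √x = 12·p_y/p_x, so x*(p_x,p_y) = (12·p_y/p_x)², and y* = (I − p_x·x*)/p_y.
Plugging in: x* = (12·2/4)² = 36, y* = 48.
Expenditure on x: 4·36 = 144; share = 0.6.

share on x = 0.6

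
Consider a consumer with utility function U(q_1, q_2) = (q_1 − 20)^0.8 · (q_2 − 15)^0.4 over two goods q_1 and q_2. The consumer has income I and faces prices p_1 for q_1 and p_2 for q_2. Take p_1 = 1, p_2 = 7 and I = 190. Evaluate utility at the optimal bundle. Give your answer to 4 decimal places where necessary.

This is Cobb-Douglas in (q_1−20, q_2−15): tangency gives 0.8·p_2·(q_2−15) = 0.4·p_1·(q_1−20).
After buying the subsistence bundle (20, 15), a share 2/3 of the remaining income goes to q_1: q_1* = 20 + 2/3·(I − 20p_1 − 15p_2)/p_1.
Discretionary income = 190 − 20·1 − 15·7 = 65; q_1* = 20 + 2/3·65/1 = 63.3333; q_2* = 15 + 1/3·65/7 = 18.0952.
Utility at the optimum: U(63.3333, 18.0952) = 32.0432.

V = 32.0432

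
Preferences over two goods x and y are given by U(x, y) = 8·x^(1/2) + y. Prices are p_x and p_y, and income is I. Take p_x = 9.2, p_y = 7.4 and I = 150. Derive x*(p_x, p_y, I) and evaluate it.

Set MRS = p_x/p_y: 4·x^(−1/2) = p_x/p_y.
Solve: √x = 4·p_y/p_x, so x*(p_x,p_y) = (4·p_y/p_x)², and y* = (I − p_x·x*)/p_y.
Plugging in: x* = (4·7.4/9.2)² = 10.3516.

x* = 10.3516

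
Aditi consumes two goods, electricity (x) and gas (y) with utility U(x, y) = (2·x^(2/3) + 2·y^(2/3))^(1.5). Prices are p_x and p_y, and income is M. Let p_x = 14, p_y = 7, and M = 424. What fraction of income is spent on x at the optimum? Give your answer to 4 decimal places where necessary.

From the CES first-order condition, (y/x)^(1/3) = p_x/p_y.
Solve for the ratio: y/x = [p_x/p_y]^(3).
Substitute y = (y/x)·x into the budget: x* = M/(p_x + p_y·(y/x)).
Numerically y/x = 8, so x* = 424/(14 + 7·8) = 6.0571 and y* = 8·6.0571 = 48.4571.
Expenditure on x: 14·6.0571 = 84.8; share = 0.2.

share on x = 0.2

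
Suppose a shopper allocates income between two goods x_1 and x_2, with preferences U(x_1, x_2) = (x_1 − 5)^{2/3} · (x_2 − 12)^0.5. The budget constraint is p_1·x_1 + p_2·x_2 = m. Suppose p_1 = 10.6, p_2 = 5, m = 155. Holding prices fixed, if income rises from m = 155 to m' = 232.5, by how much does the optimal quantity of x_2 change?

This is Cobb-Douglas in (x_1−5, x_2−12): tangency gives 2/3·p_2·(x_2−12) = 0.5·p_1·(x_1−5).
After buying the subsistence bundle (5, 12), a share 4/7 of the remaining income goes to x_1: x_1* = 5 + 4/7·(m − 5p_1 − 12p_2)/p_1.
Discretionary income = 155 − 5·10.6 − 12·5 = 42; x_2* = 12 + 3/7·42/5 = 15.6.
At m' = 232.5: x_2* = 22.2429. Change: 22.2429 − 15.6 = 6.6429.

Δx_2* = 6.6429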